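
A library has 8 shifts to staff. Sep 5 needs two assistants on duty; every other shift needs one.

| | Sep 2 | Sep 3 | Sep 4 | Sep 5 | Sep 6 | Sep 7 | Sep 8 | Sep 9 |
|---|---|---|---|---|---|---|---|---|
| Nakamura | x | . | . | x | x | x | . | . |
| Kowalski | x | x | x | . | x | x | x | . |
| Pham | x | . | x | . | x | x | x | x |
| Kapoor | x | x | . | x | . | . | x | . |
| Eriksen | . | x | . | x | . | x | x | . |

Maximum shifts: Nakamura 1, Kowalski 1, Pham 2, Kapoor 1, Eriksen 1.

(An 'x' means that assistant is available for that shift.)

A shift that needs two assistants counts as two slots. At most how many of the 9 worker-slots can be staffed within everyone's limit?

Total capacity across all assistants is 1+1+2+1+1 = 6, and 9 slots are needed, so at most 6 can be filled.
An assignment achieving 6: Sep 3→Kapoor, Sep 4→Kowalski, Sep 5→Nakamura+Eriksen, Sep 6→Pham, Sep 9→Pham.
Loads: Nakamura 1/1, Kowalski 1/1, Pham 2/2, Kapoor 1/1, Eriksen 1/1.

6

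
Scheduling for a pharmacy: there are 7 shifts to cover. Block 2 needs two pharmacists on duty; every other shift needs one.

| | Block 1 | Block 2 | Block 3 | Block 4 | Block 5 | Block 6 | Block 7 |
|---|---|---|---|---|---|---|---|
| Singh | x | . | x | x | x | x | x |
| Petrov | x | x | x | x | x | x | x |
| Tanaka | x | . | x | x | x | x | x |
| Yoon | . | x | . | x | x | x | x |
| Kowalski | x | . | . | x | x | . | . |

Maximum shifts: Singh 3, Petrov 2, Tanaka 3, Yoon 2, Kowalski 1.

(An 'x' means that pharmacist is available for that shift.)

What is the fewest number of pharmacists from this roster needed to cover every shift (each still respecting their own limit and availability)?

8 slots to fill and no one can take more than 3, so at least ⌈8/3⌉ = 3 pharmacists are needed.
No set of 3 pharmacists can cover every shift (each such set leaves at least one shift with no one available or exceeds a cap).
Singh, Petrov, Tanaka, and Yoon alone can cover everything: Block 1→Singh, Block 2→Petrov+Yoon, Block 3→Singh, Block 4→Singh, Block 5→Petrov, Block 6→Tanaka, Block 7→Tanaka.

4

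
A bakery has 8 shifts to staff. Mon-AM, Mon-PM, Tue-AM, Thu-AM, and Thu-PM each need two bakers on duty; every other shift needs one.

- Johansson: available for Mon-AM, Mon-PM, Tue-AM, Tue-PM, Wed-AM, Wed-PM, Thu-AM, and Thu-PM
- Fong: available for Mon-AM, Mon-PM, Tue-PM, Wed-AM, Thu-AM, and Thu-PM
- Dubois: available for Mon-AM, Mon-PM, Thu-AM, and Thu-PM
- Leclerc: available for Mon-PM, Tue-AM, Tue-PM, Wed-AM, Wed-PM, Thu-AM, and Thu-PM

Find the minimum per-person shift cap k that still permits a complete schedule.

4

With 4 bakers and 13 worker-slots to fill, someone must work at least ⌈13/4⌉ = 4 shifts, so k ≥ 4.
k = 4 works: Mon-AM→Johansson+Fong, Mon-PM→Fong+Dubois, Tue-AM→Johansson+Leclerc, Tue-PM→Johansson, Wed-AM→Fong, Wed-PM→Johansson, Thu-AM→Fong+Dubois, Thu-PM→Dubois+Leclerc.
Loads: Johansson 4, Fong 4, Dubois 3, Leclerc 2 — all ≤ 4.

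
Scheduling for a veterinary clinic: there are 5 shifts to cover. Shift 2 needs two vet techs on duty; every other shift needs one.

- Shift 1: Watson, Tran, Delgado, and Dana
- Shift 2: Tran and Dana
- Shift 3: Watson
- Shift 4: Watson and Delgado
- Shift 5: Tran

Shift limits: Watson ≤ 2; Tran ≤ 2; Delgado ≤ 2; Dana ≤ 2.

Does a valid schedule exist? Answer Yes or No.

Shift 2 can only be covered by Tran and Dana, so that assignment is forced.
Shift 3 can only be covered by Watson, so that assignment is forced.
Shift 5 can only be covered by Tran, so that assignment is forced.
One valid schedule: Shift 1→Delgado, Shift 2→Tran+Dana, Shift 3→Watson, Shift 4→Watson, Shift 5→Tran.
Loads: Watson 2/2, Tran 2/2, Delgado 1/2, Dana 1/2 — all within limits.

Yes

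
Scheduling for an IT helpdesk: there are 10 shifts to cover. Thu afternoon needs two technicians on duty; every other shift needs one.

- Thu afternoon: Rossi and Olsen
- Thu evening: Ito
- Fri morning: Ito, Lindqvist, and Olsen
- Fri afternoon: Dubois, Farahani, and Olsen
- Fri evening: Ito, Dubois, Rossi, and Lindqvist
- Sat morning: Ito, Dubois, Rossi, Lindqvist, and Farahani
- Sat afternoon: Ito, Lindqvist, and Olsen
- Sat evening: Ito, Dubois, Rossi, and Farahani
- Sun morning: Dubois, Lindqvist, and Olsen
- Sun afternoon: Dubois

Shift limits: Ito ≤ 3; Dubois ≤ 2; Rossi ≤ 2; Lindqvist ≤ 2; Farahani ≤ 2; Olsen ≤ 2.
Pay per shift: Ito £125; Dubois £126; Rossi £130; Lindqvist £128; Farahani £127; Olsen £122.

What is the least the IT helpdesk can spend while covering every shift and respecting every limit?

£1383

Thu afternoon can only be covered by Rossi and Olsen, so that assignment is forced.
Thu evening can only be covered by Ito, so that assignment is forced.
Sun afternoon can only be covered by Dubois, so that assignment is forced.
Picking the cheapest available technician for each shift independently would cost £1366, but that ignores the shift limits.
An optimal schedule: Thu afternoon→Olsen+Rossi, Thu evening→Ito, Fri morning→Olsen, Fri afternoon→Dubois, Fri evening→Ito, Sat morning→Farahani, Sat afternoon→Ito, Sat evening→Farahani, Sun morning→Lindqvist, Sun afternoon→Dubois.
Total: 122 + 130 + 125 + 122 + 126 + 125 + 127 + 125 + 127 + 128 + 126 = £1383.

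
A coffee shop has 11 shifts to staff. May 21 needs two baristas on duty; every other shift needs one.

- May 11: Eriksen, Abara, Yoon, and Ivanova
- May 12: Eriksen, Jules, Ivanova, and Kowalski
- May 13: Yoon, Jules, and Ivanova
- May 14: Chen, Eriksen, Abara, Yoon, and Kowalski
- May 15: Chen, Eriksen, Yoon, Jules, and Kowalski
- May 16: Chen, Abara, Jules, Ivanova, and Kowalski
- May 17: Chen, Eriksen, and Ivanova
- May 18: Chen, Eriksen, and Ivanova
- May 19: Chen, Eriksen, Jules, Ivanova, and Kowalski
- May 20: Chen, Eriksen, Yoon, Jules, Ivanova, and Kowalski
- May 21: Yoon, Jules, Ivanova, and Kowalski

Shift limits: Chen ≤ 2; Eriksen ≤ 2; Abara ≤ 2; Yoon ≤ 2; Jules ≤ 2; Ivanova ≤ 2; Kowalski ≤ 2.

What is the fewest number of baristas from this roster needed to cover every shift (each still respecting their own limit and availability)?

12 slots to fill and no one can take more than 2, so at least ⌈12/2⌉ = 6 baristas are needed.
Chen, Eriksen, Abara, Yoon, Jules, and Ivanova alone can cover everything: May 11→Eriksen, May 12→Eriksen, May 13→Yoon, May 14→Abara, May 15→Jules, May 16→Abara, May 17→Chen, May 18→Chen, May 19→Ivanova, May 20→Ivanova, May 21→Yoon+Jules.

6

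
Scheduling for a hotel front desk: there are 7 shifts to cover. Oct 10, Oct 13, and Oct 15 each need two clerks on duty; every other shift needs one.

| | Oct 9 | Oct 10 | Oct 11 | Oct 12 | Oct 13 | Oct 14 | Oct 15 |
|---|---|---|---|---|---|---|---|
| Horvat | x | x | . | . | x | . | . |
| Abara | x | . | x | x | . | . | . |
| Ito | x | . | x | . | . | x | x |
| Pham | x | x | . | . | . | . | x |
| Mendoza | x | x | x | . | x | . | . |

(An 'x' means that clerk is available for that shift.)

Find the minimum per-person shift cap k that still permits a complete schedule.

2

With 5 clerks and 10 worker-slots to fill, someone must work at least ⌈10/5⌉ = 2 shifts, so k ≥ 2.
k = 2 works: Oct 9→Mendoza, Oct 10→Horvat+Pham, Oct 11→Abara, Oct 12→Abara, Oct 13→Horvat+Mendoza, Oct 14→Ito, Oct 15→Ito+Pham.
Loads: Horvat 2, Abara 2, Ito 2, Pham 2, Mendoza 2 — all ≤ 2.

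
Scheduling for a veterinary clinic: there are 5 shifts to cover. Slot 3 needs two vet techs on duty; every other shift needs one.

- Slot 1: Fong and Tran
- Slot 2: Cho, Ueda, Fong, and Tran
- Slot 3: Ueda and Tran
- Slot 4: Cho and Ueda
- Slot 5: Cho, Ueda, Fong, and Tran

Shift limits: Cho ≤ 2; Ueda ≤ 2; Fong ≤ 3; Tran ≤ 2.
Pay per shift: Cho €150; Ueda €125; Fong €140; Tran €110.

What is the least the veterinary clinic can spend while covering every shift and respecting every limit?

Slot 3 can only be covered by Ueda and Tran, so that assignment is forced.
Picking the cheapest available vet tech for each shift independently would cost €690, but that ignores the shift limits.
An optimal schedule: Slot 1→Tran, Slot 2→Fong, Slot 3→Tran+Ueda, Slot 4→Ueda, Slot 5→Fong.
Total: 110 + 140 + 110 + 125 + 125 + 140 = €750.

€750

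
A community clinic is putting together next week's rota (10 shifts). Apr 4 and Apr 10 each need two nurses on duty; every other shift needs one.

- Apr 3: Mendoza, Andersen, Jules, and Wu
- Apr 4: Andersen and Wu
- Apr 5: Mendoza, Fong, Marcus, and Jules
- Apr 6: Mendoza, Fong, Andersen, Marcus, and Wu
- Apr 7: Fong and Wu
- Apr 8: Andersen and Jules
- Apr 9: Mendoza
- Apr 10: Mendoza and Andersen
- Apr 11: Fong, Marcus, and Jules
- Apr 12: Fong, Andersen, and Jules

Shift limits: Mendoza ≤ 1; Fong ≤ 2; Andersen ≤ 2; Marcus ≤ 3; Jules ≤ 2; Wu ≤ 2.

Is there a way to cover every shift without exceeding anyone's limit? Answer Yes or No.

No

Total capacity is 12 and 12 slots are needed, so capacity alone doesn't rule it out.
Shifts {Apr 9, Apr 10} need 3 worker-slots in total, but the nurses available for any of those shifts (Mendoza and Andersen) can supply at most 2 among them. So no valid schedule exists.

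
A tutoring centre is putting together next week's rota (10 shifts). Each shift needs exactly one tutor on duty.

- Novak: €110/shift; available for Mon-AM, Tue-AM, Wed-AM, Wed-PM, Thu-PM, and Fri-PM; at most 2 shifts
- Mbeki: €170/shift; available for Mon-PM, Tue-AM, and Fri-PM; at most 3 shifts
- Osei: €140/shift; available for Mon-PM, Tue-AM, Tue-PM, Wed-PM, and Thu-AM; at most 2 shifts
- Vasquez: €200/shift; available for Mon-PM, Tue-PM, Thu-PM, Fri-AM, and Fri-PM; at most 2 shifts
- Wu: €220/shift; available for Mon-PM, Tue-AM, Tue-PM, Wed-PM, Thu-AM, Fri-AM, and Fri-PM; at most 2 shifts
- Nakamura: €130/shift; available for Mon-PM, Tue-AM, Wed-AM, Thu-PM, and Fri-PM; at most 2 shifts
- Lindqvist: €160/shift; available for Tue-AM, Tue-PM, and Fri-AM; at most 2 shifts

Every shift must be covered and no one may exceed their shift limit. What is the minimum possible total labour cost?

€1420

Mon-AM can only be covered by Novak, so that assignment is forced.
Picking the cheapest available tutor for each shift independently would cost €1230, but that ignores the shift limits.
An optimal schedule: Mon-AM→Novak, Mon-PM→Nakamura, Tue-AM→Mbeki, Tue-PM→Lindqvist, Wed-AM→Novak, Wed-PM→Osei, Thu-AM→Osei, Thu-PM→Nakamura, Fri-AM→Lindqvist, Fri-PM→Mbeki.
Total: 110 + 130 + 170 + 160 + 110 + 140 + 140 + 130 + 160 + 170 = €1420.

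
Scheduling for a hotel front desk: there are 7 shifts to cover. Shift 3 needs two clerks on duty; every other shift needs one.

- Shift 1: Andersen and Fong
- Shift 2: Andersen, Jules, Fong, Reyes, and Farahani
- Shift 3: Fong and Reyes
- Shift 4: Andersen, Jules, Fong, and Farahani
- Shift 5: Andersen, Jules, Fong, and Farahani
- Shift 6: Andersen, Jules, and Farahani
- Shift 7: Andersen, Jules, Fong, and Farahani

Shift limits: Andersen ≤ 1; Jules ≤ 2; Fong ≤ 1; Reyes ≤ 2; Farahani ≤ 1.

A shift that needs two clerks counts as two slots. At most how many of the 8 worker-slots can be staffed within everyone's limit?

Total capacity across all clerks is 1+2+1+2+1 = 7, and 8 slots are needed, so at most 7 can be filled.
An assignment achieving 7: Shift 1→Andersen, Shift 2→Reyes, Shift 3→Fong+Reyes, Shift 4→Jules, Shift 5→Farahani, Shift 6→Jules.
Loads: Andersen 1/1, Jules 2/2, Fong 1/1, Reyes 2/2, Farahani 1/1.

7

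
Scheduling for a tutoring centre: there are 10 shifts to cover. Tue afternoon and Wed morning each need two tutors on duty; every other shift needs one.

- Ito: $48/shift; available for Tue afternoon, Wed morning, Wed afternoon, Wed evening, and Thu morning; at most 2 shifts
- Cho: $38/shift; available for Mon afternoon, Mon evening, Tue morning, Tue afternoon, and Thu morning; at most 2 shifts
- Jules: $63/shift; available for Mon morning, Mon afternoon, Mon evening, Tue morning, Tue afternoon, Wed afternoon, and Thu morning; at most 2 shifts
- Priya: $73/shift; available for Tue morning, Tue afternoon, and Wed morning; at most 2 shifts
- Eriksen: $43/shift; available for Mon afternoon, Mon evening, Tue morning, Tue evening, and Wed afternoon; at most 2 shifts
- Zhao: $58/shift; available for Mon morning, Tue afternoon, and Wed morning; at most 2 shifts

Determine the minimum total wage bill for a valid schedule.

Tue evening can only be covered by Eriksen, so that assignment is forced.
Wed evening can only be covered by Ito, so that assignment is forced.
Picking the cheapest available tutor for each shift independently would cost $536, but that ignores the shift limits.
An optimal schedule: Mon morning→Jules, Mon afternoon→Cho, Mon evening→Cho, Tue morning→Priya, Tue afternoon→Priya+Zhao, Tue evening→Eriksen, Wed morning→Ito+Zhao, Wed afternoon→Eriksen, Wed evening→Ito, Thu morning→Jules.
Total: 63 + 38 + 38 + 73 + 73 + 58 + 43 + 48 + 58 + 43 + 48 + 63 = $646.

$646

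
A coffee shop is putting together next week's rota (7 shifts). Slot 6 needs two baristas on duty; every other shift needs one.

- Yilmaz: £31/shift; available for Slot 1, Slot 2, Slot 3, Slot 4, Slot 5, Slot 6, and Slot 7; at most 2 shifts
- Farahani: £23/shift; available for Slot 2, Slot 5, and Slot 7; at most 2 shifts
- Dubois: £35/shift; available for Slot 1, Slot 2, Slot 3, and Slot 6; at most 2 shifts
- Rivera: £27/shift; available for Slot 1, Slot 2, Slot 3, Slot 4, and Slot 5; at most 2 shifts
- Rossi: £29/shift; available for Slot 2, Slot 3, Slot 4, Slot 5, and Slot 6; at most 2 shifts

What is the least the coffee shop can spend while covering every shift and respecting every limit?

£220

Picking the cheapest available barista for each shift independently would cost £210, but that ignores the shift limits.
An optimal schedule: Slot 1→Rivera, Slot 2→Yilmaz, Slot 3→Rossi, Slot 4→Rivera, Slot 5→Farahani, Slot 6→Rossi+Yilmaz, Slot 7→Farahani.
Total: 27 + 31 + 29 + 27 + 23 + 29 + 31 + 23 = £220.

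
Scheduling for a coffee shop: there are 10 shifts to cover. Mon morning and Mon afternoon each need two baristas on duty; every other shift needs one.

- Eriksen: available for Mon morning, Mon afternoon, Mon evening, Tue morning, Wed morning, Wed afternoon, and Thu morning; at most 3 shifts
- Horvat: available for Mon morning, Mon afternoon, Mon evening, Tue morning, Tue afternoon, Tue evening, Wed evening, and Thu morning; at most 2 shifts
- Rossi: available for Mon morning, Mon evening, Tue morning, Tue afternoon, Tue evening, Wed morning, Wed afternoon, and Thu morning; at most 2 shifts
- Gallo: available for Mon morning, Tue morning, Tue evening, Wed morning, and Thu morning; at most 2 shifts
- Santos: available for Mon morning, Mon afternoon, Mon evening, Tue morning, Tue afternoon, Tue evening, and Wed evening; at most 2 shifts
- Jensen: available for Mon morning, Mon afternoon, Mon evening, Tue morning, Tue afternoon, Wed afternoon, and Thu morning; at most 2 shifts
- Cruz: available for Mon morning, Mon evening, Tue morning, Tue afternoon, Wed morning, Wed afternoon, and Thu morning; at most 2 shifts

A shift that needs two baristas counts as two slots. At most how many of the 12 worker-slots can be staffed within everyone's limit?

12

Total capacity across all baristas is 3+2+2+2+2+2+2 = 15, and 12 slots are needed, so at most 12 can be filled.
An assignment achieving 12: Mon morning→Gallo+Santos, Mon afternoon→Eriksen+Horvat, Mon evening→Santos, Tue morning→Jensen, Tue afternoon→Rossi, Tue evening→Rossi, Wed morning→Eriksen, Wed afternoon→Eriksen, Wed evening→Horvat, Thu morning→Gallo.
Loads: Eriksen 3/3, Horvat 2/2, Rossi 2/2, Gallo 2/2, Santos 2/2, Jensen 1/2, Cruz 0/2.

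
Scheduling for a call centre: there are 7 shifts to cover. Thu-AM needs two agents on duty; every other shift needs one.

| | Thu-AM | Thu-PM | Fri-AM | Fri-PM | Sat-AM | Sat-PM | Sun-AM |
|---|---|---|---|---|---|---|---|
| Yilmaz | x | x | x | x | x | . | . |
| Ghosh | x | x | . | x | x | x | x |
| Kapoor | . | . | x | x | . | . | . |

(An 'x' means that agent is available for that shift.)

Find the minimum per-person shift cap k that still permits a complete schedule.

With 3 agents and 8 worker-slots to fill, someone must work at least ⌈8/3⌉ = 3 shifts, so k ≥ 3.
k = 3 works: Thu-AM→Yilmaz+Ghosh, Thu-PM→Yilmaz, Fri-AM→Kapoor, Fri-PM→Kapoor, Sat-AM→Yilmaz, Sat-PM→Ghosh, Sun-AM→Ghosh.
Loads: Yilmaz 3, Ghosh 3, Kapoor 2 — all ≤ 3.

3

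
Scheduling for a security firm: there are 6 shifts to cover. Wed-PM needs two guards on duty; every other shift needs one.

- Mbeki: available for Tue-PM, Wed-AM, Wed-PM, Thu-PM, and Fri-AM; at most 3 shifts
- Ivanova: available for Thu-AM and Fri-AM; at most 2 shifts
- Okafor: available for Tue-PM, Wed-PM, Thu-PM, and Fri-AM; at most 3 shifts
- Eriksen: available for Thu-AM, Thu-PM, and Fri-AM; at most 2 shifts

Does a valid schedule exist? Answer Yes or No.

Yes

Wed-AM can only be covered by Mbeki, so that assignment is forced.
Wed-PM can only be covered by Mbeki and Okafor, so that assignment is forced.
One valid schedule: Tue-PM→Mbeki, Wed-AM→Mbeki, Wed-PM→Mbeki+Okafor, Thu-AM→Ivanova, Thu-PM→Okafor, Fri-AM→Ivanova.
Loads: Mbeki 3/3, Ivanova 2/2, Okafor 2/3, Eriksen 0/2 — all within limits.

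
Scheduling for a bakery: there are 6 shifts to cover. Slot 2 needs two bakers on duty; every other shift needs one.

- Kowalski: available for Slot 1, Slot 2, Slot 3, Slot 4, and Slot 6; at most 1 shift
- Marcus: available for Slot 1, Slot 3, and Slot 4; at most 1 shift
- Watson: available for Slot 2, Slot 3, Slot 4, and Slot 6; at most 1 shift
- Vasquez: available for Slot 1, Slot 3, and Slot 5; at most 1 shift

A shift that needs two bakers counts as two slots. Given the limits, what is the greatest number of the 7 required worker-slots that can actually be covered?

4

Total capacity across all bakers is 1+1+1+1 = 4, and 7 slots are needed, so at most 4 can be filled.
An assignment achieving 4: Slot 1→Marcus, Slot 2→Kowalski+Watson, Slot 5→Vasquez.
Loads: Kowalski 1/1, Marcus 1/1, Watson 1/1, Vasquez 1/1.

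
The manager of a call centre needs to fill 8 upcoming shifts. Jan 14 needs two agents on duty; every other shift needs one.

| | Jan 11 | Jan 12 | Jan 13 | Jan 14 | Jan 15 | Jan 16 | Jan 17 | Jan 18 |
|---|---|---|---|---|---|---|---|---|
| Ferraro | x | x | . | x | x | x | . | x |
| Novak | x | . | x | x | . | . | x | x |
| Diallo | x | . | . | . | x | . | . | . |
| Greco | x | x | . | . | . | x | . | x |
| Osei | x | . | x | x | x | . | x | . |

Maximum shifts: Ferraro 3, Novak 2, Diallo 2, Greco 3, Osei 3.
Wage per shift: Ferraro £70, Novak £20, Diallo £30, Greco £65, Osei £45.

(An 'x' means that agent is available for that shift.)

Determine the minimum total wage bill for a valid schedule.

Picking the cheapest available agent for each shift independently would cost £305, but that ignores the shift limits.
An optimal schedule: Jan 11→Diallo, Jan 12→Greco, Jan 13→Osei, Jan 14→Novak+Osei, Jan 15→Diallo, Jan 16→Greco, Jan 17→Osei, Jan 18→Novak.
Total: 30 + 65 + 45 + 20 + 45 + 30 + 65 + 45 + 20 = £365.

£365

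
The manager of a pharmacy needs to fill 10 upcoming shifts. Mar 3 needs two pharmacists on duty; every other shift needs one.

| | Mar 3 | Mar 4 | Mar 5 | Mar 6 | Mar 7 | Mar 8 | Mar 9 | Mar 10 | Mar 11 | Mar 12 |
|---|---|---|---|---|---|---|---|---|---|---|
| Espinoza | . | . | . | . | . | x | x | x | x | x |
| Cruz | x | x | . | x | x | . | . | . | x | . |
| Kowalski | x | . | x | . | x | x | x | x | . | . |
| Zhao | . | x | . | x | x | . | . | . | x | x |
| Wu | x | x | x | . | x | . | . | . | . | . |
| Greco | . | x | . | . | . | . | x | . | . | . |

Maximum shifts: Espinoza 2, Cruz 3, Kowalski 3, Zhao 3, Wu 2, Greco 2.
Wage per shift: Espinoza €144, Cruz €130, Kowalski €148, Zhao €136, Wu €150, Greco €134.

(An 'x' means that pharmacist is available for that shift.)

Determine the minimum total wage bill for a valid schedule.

€1514

Picking the cheapest available pharmacist for each shift independently would cost €1504, but that ignores the shift limits.
An optimal schedule: Mar 3→Cruz+Kowalski, Mar 4→Greco, Mar 5→Kowalski, Mar 6→Cruz, Mar 7→Zhao, Mar 8→Espinoza, Mar 9→Greco, Mar 10→Espinoza, Mar 11→Cruz, Mar 12→Zhao.
Total: 130 + 148 + 134 + 148 + 130 + 136 + 144 + 134 + 144 + 130 + 136 = €1514.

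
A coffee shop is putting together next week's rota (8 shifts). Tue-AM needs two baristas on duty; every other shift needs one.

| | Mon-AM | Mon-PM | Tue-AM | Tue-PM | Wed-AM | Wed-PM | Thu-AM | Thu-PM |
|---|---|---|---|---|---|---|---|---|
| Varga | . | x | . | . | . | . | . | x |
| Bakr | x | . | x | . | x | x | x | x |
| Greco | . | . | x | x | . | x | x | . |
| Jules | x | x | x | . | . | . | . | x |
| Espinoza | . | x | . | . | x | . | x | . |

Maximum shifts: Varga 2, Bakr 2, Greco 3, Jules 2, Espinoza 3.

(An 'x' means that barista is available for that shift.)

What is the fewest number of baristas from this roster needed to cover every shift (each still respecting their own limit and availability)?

4

9 slots to fill and no one can take more than 3, so at least ⌈9/3⌉ = 3 baristas are needed.
Any 3 baristas together have capacity at most 3+3+2 = 8 < 9 slots, so 3 can never suffice.
Varga, Bakr, Greco, and Jules alone can cover everything: Mon-AM→Jules, Mon-PM→Varga, Tue-AM→Greco+Jules, Tue-PM→Greco, Wed-AM→Bakr, Wed-PM→Bakr, Thu-AM→Greco, Thu-PM→Varga.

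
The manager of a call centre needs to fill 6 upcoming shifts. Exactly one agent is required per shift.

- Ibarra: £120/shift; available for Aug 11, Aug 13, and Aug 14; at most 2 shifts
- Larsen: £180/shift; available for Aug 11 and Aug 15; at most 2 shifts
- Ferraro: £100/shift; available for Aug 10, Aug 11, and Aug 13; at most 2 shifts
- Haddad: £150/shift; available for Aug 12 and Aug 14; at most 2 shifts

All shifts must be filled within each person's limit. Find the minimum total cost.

Aug 10 can only be covered by Ferraro, so that assignment is forced.
Aug 12 can only be covered by Haddad, so that assignment is forced.
Aug 15 can only be covered by Larsen, so that assignment is forced.
Picking the cheapest available agent for each shift independently would cost £750, but that ignores the shift limits.
An optimal schedule: Aug 10→Ferraro, Aug 11→Ibarra, Aug 12→Haddad, Aug 13→Ferraro, Aug 14→Ibarra, Aug 15→Larsen.
Total: 100 + 120 + 150 + 100 + 120 + 180 = £770.

£770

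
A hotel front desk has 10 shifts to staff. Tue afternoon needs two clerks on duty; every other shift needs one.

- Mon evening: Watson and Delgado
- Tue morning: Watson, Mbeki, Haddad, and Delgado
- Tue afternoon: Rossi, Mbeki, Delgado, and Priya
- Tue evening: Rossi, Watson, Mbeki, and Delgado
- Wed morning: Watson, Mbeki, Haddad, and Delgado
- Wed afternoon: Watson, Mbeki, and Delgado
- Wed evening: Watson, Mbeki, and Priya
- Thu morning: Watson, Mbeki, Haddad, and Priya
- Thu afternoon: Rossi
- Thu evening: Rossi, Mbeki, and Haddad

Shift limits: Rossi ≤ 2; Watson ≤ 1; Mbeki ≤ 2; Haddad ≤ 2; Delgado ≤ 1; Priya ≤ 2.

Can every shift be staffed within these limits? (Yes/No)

Total capacity is 2+1+2+2+1+2 = 10 but 11 worker-slots are needed — infeasible.

No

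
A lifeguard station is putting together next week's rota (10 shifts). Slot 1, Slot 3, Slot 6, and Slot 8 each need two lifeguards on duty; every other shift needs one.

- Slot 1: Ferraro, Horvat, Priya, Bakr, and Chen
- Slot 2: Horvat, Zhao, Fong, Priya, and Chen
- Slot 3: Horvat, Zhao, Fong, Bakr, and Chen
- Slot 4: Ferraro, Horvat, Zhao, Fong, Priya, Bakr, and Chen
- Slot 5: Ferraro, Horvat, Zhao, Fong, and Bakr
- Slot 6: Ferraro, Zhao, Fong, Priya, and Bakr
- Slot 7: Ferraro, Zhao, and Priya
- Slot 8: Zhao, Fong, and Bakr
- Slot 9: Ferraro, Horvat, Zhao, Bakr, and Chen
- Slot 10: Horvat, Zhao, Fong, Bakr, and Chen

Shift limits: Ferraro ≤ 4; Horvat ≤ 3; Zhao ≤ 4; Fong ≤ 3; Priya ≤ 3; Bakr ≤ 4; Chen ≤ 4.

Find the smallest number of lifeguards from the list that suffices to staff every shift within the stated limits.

14 slots to fill and no one can take more than 4, so at least ⌈14/4⌉ = 4 lifeguards are needed.
Ferraro, Horvat, Zhao, and Fong alone can cover everything: Slot 1→Ferraro+Horvat, Slot 2→Horvat, Slot 3→Horvat+Zhao, Slot 4→Fong, Slot 5→Fong, Slot 6→Ferraro+Zhao, Slot 7→Ferraro, Slot 8→Zhao+Fong, Slot 9→Ferraro, Slot 10→Zhao.

4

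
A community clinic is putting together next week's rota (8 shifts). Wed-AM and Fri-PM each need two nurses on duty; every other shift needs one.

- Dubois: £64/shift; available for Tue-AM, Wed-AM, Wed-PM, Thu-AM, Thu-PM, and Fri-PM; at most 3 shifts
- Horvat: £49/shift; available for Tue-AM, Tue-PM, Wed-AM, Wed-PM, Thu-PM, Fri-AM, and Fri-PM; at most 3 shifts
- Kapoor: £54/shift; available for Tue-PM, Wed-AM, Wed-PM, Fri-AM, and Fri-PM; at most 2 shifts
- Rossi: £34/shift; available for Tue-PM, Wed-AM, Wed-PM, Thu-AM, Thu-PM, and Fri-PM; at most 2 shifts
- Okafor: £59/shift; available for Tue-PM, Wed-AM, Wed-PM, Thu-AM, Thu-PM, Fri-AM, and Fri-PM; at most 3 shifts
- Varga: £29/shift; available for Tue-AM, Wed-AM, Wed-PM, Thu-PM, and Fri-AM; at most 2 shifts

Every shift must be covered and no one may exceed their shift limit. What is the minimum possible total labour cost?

£440

Picking the cheapest available nurse for each shift independently would cost £330, but that ignores the shift limits.
An optimal schedule: Tue-AM→Varga, Tue-PM→Rossi, Wed-AM→Kapoor+Okafor, Wed-PM→Horvat, Thu-AM→Rossi, Thu-PM→Horvat, Fri-AM→Varga, Fri-PM→Horvat+Kapoor.
Total: 29 + 34 + 54 + 59 + 49 + 34 + 49 + 29 + 49 + 54 = £440.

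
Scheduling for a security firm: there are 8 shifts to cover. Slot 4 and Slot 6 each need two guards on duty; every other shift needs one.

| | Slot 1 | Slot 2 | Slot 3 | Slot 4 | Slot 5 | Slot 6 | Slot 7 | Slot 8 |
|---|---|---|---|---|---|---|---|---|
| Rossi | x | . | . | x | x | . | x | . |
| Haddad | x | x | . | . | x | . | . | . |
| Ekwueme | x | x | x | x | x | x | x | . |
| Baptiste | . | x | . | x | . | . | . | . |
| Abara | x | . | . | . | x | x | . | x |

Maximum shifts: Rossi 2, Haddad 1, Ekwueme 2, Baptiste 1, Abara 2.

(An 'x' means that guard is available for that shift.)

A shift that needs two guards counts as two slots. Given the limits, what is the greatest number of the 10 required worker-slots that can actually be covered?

8

Total capacity across all guards is 2+1+2+1+2 = 8, and 10 slots are needed, so at most 8 can be filled.
An assignment achieving 8: Slot 2→Haddad, Slot 3→Ekwueme, Slot 4→Rossi+Baptiste, Slot 6→Ekwueme+Abara, Slot 7→Rossi, Slot 8→Abara.
Loads: Rossi 2/2, Haddad 1/1, Ekwueme 2/2, Baptiste 1/1, Abara 2/2.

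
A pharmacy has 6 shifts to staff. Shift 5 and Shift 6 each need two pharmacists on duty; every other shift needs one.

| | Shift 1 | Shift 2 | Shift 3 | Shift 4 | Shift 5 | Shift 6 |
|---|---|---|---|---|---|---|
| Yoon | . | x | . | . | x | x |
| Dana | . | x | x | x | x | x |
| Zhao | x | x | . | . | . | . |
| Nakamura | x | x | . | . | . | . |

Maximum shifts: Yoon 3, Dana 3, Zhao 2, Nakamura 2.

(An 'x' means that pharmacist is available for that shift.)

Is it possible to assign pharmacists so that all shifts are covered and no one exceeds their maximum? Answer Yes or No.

Total capacity is 10 and 8 slots are needed, so capacity alone doesn't rule it out.
Shifts {Shift 3, Shift 4, Shift 5, Shift 6} need 6 worker-slots in total, but the pharmacists available for any of those shifts (Yoon and Dana) can supply at most 5 among them. So no valid schedule exists.

No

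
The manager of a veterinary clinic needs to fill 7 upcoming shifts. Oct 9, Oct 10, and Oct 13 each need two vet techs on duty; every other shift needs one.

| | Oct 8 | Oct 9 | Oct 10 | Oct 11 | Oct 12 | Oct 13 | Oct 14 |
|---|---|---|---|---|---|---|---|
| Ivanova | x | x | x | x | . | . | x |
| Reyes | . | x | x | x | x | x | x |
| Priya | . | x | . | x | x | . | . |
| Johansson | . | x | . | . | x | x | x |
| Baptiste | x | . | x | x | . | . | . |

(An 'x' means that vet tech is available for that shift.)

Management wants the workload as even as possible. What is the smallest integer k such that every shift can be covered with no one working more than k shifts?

2

With 5 vet techs and 10 worker-slots to fill, someone must work at least ⌈10/5⌉ = 2 shifts, so k ≥ 2.
k = 2 works: Oct 8→Ivanova, Oct 9→Priya+Johansson, Oct 10→Ivanova+Baptiste, Oct 11→Baptiste, Oct 12→Priya, Oct 13→Reyes+Johansson, Oct 14→Reyes.
Loads: Ivanova 2, Reyes 2, Priya 2, Johansson 2, Baptiste 2 — all ≤ 2.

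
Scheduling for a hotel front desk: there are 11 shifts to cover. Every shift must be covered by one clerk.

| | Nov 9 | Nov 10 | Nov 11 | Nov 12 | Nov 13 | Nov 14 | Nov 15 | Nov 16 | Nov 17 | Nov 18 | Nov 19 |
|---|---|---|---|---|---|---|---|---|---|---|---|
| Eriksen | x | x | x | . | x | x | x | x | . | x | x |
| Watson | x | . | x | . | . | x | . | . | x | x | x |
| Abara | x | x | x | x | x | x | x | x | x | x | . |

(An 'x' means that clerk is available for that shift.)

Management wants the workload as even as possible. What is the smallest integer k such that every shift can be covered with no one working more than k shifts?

With 3 clerks and 11 worker-slots to fill, someone must work at least ⌈11/3⌉ = 4 shifts, so k ≥ 4.
k = 4 works: Nov 9→Watson, Nov 10→Eriksen, Nov 11→Watson, Nov 12→Abara, Nov 13→Eriksen, Nov 14→Abara, Nov 15→Eriksen, Nov 16→Eriksen, Nov 17→Watson, Nov 18→Abara, Nov 19→Watson.
Loads: Eriksen 4, Watson 4, Abara 3 — all ≤ 4.

4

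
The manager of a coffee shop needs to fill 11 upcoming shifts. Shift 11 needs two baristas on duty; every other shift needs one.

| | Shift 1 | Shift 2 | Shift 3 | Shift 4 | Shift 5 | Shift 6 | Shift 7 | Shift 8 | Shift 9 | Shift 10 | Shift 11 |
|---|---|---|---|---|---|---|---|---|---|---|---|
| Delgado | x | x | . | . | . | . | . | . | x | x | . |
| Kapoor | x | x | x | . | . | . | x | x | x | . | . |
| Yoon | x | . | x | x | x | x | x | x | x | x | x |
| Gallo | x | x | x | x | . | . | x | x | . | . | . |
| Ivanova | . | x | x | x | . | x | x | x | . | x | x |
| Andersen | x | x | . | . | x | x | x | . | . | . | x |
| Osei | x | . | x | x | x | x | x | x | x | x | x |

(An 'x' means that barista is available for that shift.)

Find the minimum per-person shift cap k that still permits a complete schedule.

With 7 baristas and 12 worker-slots to fill, someone must work at least ⌈12/7⌉ = 2 shifts, so k ≥ 2.
k = 2 works: Shift 1→Gallo, Shift 2→Kapoor, Shift 3→Kapoor, Shift 4→Yoon, Shift 5→Yoon, Shift 6→Ivanova, Shift 7→Ivanova, Shift 8→Gallo, Shift 9→Delgado, Shift 10→Delgado, Shift 11→Andersen+Osei.
Loads: Delgado 2, Kapoor 2, Yoon 2, Gallo 2, Ivanova 2, Andersen 1, Osei 1 — all ≤ 2.

2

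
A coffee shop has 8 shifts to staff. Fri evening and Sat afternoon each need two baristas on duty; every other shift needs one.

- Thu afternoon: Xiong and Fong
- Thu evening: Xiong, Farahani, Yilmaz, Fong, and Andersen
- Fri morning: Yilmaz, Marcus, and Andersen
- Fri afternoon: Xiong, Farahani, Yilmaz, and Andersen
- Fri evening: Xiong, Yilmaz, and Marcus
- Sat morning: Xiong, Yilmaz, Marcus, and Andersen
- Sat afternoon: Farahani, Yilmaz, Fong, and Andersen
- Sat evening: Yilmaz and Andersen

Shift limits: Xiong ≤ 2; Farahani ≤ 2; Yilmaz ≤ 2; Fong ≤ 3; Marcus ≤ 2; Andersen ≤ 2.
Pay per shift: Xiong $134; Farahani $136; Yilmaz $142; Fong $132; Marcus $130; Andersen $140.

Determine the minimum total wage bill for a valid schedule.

$1336

Picking the cheapest available barista for each shift independently would cost $1330, but that ignores the shift limits.
An optimal schedule: Thu afternoon→Fong, Thu evening→Fong, Fri morning→Marcus, Fri afternoon→Farahani, Fri evening→Marcus+Xiong, Sat morning→Xiong, Sat afternoon→Fong+Farahani, Sat evening→Andersen.
Total: 132 + 132 + 130 + 136 + 130 + 134 + 134 + 132 + 136 + 140 = $1336.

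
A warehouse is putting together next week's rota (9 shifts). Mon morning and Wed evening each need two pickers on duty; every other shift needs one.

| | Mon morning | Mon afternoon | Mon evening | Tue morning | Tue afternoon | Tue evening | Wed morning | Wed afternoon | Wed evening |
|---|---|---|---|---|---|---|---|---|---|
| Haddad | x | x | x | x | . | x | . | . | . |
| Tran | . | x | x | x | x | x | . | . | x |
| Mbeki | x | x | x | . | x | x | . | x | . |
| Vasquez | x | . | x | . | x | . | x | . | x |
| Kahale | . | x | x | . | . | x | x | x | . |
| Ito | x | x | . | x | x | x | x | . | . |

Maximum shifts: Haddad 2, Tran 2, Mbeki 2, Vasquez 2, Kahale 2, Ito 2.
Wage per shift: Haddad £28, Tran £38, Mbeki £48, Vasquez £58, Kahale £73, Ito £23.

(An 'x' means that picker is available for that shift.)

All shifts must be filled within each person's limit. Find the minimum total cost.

Wed evening can only be covered by Tran and Vasquez, so that assignment is forced.
Picking the cheapest available picker for each shift independently would cost £338, but that ignores the shift limits.
An optimal schedule: Mon morning→Mbeki+Vasquez, Mon afternoon→Haddad, Mon evening→Haddad, Tue morning→Ito, Tue afternoon→Tran, Tue evening→Kahale, Wed morning→Ito, Wed afternoon→Mbeki, Wed evening→Tran+Vasquez.
Total: 48 + 58 + 28 + 28 + 23 + 38 + 73 + 23 + 48 + 38 + 58 = £463.

£463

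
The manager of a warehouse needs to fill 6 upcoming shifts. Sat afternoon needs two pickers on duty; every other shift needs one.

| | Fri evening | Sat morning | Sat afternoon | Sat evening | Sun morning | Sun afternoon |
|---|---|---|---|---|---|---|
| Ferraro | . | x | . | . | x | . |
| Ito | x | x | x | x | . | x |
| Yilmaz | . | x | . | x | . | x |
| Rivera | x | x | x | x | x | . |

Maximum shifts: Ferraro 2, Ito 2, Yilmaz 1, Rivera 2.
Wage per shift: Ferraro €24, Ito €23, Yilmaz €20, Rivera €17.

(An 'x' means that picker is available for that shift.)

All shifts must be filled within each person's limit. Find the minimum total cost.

Sat afternoon can only be covered by Ito and Rivera, so that assignment is forced.
Picking the cheapest available picker for each shift independently would cost €128, but that ignores the shift limits.
An optimal schedule: Fri evening→Ito, Sat morning→Ferraro, Sat afternoon→Ito+Rivera, Sat evening→Rivera, Sun morning→Ferraro, Sun afternoon→Yilmaz.
Total: 23 + 24 + 23 + 17 + 17 + 24 + 20 = €148.

€148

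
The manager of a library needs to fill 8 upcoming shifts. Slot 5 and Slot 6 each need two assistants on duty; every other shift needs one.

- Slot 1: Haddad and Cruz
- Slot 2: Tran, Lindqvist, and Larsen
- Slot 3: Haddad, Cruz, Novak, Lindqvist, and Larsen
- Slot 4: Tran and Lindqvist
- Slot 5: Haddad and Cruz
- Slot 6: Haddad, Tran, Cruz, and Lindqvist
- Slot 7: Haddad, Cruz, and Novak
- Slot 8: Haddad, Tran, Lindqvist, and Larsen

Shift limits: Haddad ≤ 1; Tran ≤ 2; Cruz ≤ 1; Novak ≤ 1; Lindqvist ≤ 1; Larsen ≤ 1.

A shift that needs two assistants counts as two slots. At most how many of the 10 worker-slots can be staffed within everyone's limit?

Total capacity across all assistants is 1+2+1+1+1+1 = 7, and 10 slots are needed, so at most 7 can be filled.
An assignment achieving 7: Slot 1→Haddad, Slot 2→Tran, Slot 4→Tran, Slot 5→Cruz, Slot 6→Lindqvist, Slot 7→Novak, Slot 8→Larsen.
Loads: Haddad 1/1, Tran 2/2, Cruz 1/1, Novak 1/1, Lindqvist 1/1, Larsen 1/1.

7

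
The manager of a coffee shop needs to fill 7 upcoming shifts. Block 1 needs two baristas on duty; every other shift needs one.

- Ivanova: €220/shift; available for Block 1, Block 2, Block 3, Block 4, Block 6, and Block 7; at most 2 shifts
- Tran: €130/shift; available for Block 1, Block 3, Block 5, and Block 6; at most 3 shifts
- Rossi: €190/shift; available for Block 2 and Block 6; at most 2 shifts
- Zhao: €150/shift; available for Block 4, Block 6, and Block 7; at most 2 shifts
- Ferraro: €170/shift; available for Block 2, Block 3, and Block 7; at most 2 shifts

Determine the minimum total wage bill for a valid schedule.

Block 1 can only be covered by Ivanova and Tran, so that assignment is forced.
Block 5 can only be covered by Tran, so that assignment is forced.
Picking the cheapest available barista for each shift independently would cost €1210, but that ignores the shift limits.
An optimal schedule: Block 1→Tran+Ivanova, Block 2→Ferraro, Block 3→Tran, Block 4→Zhao, Block 5→Tran, Block 6→Zhao, Block 7→Ferraro.
Total: 130 + 220 + 170 + 130 + 150 + 130 + 150 + 170 = €1250.

€1250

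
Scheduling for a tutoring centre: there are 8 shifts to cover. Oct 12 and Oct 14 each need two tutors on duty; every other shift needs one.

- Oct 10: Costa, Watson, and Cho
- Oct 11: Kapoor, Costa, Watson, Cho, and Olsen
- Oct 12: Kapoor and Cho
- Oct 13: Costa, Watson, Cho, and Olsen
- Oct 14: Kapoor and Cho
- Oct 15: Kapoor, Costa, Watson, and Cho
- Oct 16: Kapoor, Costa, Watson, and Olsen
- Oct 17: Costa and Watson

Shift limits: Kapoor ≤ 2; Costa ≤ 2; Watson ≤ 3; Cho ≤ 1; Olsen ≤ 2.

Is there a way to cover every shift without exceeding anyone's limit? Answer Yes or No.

Total capacity is 10 and 10 slots are needed, so capacity alone doesn't rule it out.
Shifts {Oct 12, Oct 14} need 4 worker-slots in total, but the tutors available for any of those shifts (Kapoor and Cho) can supply at most 3 among them. So no valid schedule exists.

No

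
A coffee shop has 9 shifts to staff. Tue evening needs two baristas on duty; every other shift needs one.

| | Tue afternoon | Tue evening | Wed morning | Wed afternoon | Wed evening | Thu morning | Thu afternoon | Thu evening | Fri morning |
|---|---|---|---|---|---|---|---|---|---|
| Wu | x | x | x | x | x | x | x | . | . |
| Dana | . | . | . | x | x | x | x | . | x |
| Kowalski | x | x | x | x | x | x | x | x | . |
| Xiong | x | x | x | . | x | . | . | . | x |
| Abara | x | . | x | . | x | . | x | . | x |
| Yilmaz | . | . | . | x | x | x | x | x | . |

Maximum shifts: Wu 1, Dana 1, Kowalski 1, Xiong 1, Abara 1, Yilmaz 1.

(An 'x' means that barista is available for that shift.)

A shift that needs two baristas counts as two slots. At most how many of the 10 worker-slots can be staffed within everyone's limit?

Total capacity across all baristas is 1+1+1+1+1+1 = 6, and 10 slots are needed, so at most 6 can be filled.
An assignment achieving 6: Tue afternoon→Abara, Tue evening→Wu+Xiong, Wed afternoon→Yilmaz, Thu evening→Kowalski, Fri morning→Dana.
Loads: Wu 1/1, Dana 1/1, Kowalski 1/1, Xiong 1/1, Abara 1/1, Yilmaz 1/1.

6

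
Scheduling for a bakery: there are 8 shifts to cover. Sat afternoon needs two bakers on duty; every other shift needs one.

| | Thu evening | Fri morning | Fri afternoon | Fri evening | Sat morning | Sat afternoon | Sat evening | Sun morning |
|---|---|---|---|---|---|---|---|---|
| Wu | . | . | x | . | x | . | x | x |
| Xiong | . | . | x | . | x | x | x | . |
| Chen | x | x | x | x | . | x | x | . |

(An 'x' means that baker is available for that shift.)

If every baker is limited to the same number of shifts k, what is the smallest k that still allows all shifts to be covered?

With 3 bakers and 9 worker-slots to fill, someone must work at least ⌈9/3⌉ = 3 shifts, so k ≥ 3.
k = 3 fails: Shifts {Thu evening, Fri morning, Fri evening, Sat afternoon} need 5 worker-slots in total, but the bakers available for any of those shifts (Xiong and Chen) can supply at most 4 among them. So no valid schedule exists.
k = 4 works: Thu evening→Chen, Fri morning→Chen, Fri afternoon→Wu, Fri evening→Chen, Sat morning→Wu, Sat afternoon→Xiong+Chen, Sat evening→Wu, Sun morning→Wu.
Loads: Wu 4, Xiong 1, Chen 4 — all ≤ 4.

4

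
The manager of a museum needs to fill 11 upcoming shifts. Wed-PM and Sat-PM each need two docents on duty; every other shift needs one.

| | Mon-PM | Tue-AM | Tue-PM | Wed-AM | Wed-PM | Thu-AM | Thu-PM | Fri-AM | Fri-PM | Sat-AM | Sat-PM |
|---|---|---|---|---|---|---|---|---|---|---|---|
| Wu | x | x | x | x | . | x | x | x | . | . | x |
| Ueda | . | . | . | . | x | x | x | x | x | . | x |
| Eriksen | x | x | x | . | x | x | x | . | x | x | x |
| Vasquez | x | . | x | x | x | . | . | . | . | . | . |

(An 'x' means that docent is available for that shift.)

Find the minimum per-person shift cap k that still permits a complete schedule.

4

With 4 docents and 13 worker-slots to fill, someone must work at least ⌈13/4⌉ = 4 shifts, so k ≥ 4.
k = 4 works: Mon-PM→Wu, Tue-AM→Wu, Tue-PM→Eriksen, Wed-AM→Wu, Wed-PM→Ueda+Vasquez, Thu-AM→Ueda, Thu-PM→Eriksen, Fri-AM→Wu, Fri-PM→Ueda, Sat-AM→Eriksen, Sat-PM→Ueda+Eriksen.
Loads: Wu 4, Ueda 4, Eriksen 4, Vasquez 1 — all ≤ 4.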